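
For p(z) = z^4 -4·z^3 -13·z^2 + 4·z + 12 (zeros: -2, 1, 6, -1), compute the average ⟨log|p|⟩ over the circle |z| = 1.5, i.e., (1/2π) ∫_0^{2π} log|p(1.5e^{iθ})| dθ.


Zeros: -2, -1, 1, 6; r = 1.5.
Inside |z| < r: -1, 1. Outside (|z| ≥ r): -2, 6.
p(0) = 12, so log|p(0)| = log(12) = 2.4849.
Apply Jensen: I(r) = log|p(0)| + Σ_k log(r/|z_k|), summed over zeros inside |z| < r.
  log(r/|z_k|) for z_k = 1: log(1.5/1) = 0.4055
  log(r/|z_k|) for z_k = -1: log(1.5/1) = 0.4055
  Outside zeros (-2, 6) contribute nothing to the Jensen sum.
Sum over inside zeros: 0.8109.
I(r) = log|p(0)| + (inside sum) = 2.4849 + 0.8109 = 3.2958.
Note: since some zeros are outside |z| ≤ r, the simplified n·log(r) form does NOT apply — only the inside zeros contribute.

I(r) ≈ 3.2958.


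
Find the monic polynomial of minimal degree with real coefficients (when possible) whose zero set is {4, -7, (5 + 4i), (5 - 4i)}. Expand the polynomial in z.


The polynomial is p(z) = ∏_{α ∈ S} (z − α), where S = {4, -7, (5 + 4i), (5 - 4i)}.
Expanding the product yields: p(z) = z^4 -7·z^3 -17·z^2 + 403·z -1148.
Note conjugate pairs combine to real quadratics: (z − (5+4i))(z − (5−4i)) = z² − 10z + 41.
The resulting polynomial has degree 4 and real coefficients as required.

p(z) = z^4 -7·z^3 -17·z^2 + 403·z -1148.


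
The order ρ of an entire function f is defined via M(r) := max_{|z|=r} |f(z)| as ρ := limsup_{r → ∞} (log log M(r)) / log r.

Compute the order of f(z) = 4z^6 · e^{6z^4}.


M(r) = max_{|z|=r} |4|·|z|^6·|e^{6z^4}| = 4·r^6 · e^{6r^4} (the factors attain their maxima compatibly on |z|=r). Then log M(r) = log 4 + 6·log r + 6r^4, dominated by the last term, so log log M(r) ~ 4·log r. The polynomial factor 4z^6 contributes only a log r term and does not affect the order. ρ = 4.
Therefore ρ = 4.

Order ρ = 4.


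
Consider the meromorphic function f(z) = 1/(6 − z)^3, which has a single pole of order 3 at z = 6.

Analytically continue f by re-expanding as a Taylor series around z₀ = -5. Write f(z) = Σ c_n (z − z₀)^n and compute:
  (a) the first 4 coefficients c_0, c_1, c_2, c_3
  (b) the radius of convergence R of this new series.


Let w = z − z₀, so z = z₀ + w.
Then 6 − z = 6 − (z₀ + w) = (6 − z₀) − w = 11 − w.
f(z) = 1/(11 − w)^3 = (1/(11)^3) · (1 − w/(11))^{−3}.
By the binomial series (1−u)^{−3} = Σ_{n≥0} C(n+2, 2) u^n for |u|<1, with u = w/(11):
  c_n = C(n+2, 2) / (11)^(n+3).
  c_0 = 1/(11)^3 = 1/1331.
  c_1 = 3/(11)^4 = 3/14641.
  c_2 = 6/(11)^5 = 6/161051.
  c_3 = 10/(11)^6 = 10/1771561.
The series is valid for |w/d| < 1, i.e. |z − z₀| < |d|.
Radius of convergence: R = |6 − z₀| = |11| = 11 (distance from z₀ to the singularity z = 6).

c_0 = 1/1331, c_1 = 3/14641, c_2 = 6/161051, c_3 = 10/1771561; R = 11.


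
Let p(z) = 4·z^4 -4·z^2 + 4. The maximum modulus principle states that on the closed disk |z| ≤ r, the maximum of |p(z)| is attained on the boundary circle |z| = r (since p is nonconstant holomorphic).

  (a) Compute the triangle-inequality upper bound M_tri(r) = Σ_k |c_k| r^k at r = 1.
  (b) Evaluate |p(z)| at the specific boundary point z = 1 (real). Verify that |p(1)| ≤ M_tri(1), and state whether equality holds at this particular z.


Coefficients: c_0 = 4, c_1 = 0, c_2 = -4, c_3 = 0, c_4 = 4. Radius r = 1.
Part (a). Triangle bound: M_tri(r) = Σ_k |c_k| r^k
  = |4|·1^0 + |0|·1^1 + |-4|·1^2 + |0|·1^3 + |4|·1^4
  = 4 + 0 + 4 + 0 + 4 = 12.
This bounds M(r) := max_{|z|=r} |p(z)| from above; equality holds iff all terms c_k z^k can be made to align in phase at a single z on |z|=r.
Part (b). At z = 1 (real, on the circle |z| = r):
  p(1) = (4)·1^0 + (0)·1^1 + (-4)·1^2 + (0)·1^3 + (4)·1^4 = 4.
  |p(1)| = 4.
Check: |p(1)| = 4 ≤ 12 = M_tri(1). ✓ Equality does not hold at z = 1 (the coefficients have mixed signs, so the terms do not all align in phase there).

M_tri(1) = 12; |p(1)| = 4; equality at z=1: no.


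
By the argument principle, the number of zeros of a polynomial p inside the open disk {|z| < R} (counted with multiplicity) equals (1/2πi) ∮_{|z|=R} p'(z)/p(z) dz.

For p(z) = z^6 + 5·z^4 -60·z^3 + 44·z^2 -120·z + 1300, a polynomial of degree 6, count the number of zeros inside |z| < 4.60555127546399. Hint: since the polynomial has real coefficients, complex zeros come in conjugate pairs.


The zeros of p are: (3 + 1i), (3 - 1i), (-2 + 3i), (-2 - 3i), (-1 + 3i), (-1 - 3i).
Their magnitudes are: 3.162, 3.162, 3.606, 3.606, 3.162, 3.162.
Zeros with |z| < R = 4.60555127546399: (3 + 1i), (3 - 1i), (-2 + 3i), (-2 - 3i), (-1 + 3i), (-1 - 3i).
Count = 6.
By the argument principle, (1/2πi) ∮_{|z|=R} p'(z)/p(z) dz equals exactly this count.

Number of zeros inside |z| < 4.60555127546399: 6.


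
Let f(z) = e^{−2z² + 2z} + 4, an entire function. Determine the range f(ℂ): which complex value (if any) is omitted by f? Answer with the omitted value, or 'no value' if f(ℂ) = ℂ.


Little Picard bounds the complement of f(ℂ) to at most one point.
The exponent g(z) = −2z² + 2z is a nonconstant polynomial, hence surjective onto ℂ. So e^{g(z)} takes every value in {e^w : w ∈ ℂ} = ℂ ∖ {0}. Adding 4 shifts the range to ℂ ∖ {4}. f omits exactly 4.

Omitted value: 4.


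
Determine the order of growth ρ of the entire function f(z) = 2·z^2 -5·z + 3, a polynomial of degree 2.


|f(z)| ≤ Σ|c_k|·r^k = O(r^2) as r → ∞. Polynomial growth is O(e^{r^ε}) for every ε > 0 (since r^2/e^{r^ε} → 0), so ρ ≤ ε for all ε > 0, i.e. ρ = 0. Every nonconstant polynomial has order 0.
Therefore ρ = 0.

Order ρ = 0.


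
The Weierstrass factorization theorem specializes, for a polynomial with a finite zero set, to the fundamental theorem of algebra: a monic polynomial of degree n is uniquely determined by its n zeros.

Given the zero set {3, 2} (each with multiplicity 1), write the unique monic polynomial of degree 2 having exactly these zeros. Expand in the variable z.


The polynomial is p(z) = ∏_{α ∈ S} (z − α), where S = {3, 2}.
Expanding the product yields: p(z) = z^2 -5·z + 6.
The resulting polynomial has degree 2 and real coefficients as required.

p(z) = z^2 -5·z + 6.


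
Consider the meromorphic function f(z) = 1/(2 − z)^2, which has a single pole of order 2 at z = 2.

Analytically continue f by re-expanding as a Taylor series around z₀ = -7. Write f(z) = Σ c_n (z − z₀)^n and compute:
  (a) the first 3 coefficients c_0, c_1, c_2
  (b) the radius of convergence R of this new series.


Let w = z − z₀, so z = z₀ + w.
Then 2 − z = 2 − (z₀ + w) = (2 − z₀) − w = 9 − w.
f(z) = 1/(9 − w)^2 = (1/(9)^2) · (1 − w/(9))^{−2}.
By the binomial series (1−u)^{−2} = Σ_{n≥0} C(n+1, 1) u^n for |u|<1, with u = w/(9):
  c_n = C(n+1, 1) / (9)^(n+2).
  c_0 = 1/(9)^2 = 1/81.
  c_1 = 2/(9)^3 = 2/729.
  c_2 = 3/(9)^4 = 1/2187.
The series is valid for |w/d| < 1, i.e. |z − z₀| < |d|.
Radius of convergence: R = |2 − z₀| = |9| = 9 (distance from z₀ to the singularity z = 2).

c_0 = 1/81, c_1 = 2/729, c_2 = 1/2187; R = 9.


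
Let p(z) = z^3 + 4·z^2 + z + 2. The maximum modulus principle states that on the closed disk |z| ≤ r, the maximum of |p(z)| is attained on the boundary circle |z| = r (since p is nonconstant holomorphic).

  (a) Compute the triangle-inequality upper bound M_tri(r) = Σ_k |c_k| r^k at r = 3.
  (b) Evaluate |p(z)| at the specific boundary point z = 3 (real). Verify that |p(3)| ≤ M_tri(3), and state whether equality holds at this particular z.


Coefficients: c_0 = 2, c_1 = 1, c_2 = 4, c_3 = 1. Radius r = 3.
Part (a). Triangle bound: M_tri(r) = Σ_k |c_k| r^k
  = |2|·3^0 + |1|·3^1 + |4|·3^2 + |1|·3^3
  = 2 + 3 + 36 + 27 = 68.
This bounds M(r) := max_{|z|=r} |p(z)| from above; equality holds iff all terms c_k z^k can be made to align in phase at a single z on |z|=r.
Part (b). At z = 3 (real, on the circle |z| = r):
  p(3) = (2)·3^0 + (1)·3^1 + (4)·3^2 + (1)·3^3 = 68.
  |p(3)| = 68.
Since all nonzero coefficients share the same sign, |p(3)| = 68 = M_tri(3); the triangle bound is attained at z = 3, so in fact M(r) = 68.

M_tri(3) = 68; |p(3)| = 68; equality at z=3: yes.


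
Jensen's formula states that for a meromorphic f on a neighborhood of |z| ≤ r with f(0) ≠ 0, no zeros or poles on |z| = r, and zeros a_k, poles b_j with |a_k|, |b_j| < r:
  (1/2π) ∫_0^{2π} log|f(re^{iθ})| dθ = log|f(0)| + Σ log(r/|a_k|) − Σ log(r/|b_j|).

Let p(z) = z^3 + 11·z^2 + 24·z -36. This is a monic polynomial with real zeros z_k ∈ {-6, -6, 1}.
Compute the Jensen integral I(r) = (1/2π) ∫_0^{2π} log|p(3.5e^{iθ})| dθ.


Zeros: -6, -6, 1; r = 3.5.
Inside |z| < r: 1. Outside (|z| ≥ r): -6, -6.
p(0) = -36, so log|p(0)| = log(36) = 3.5835.
Apply Jensen: I(r) = log|p(0)| + Σ_k log(r/|z_k|), summed over zeros inside |z| < r.
  log(r/|z_k|) for z_k = 1: log(3.5/1) = 1.2528
  Outside zeros (-6, -6) contribute nothing to the Jensen sum.
Sum over inside zeros: 1.2528.
I(r) = log|p(0)| + (inside sum) = 3.5835 + 1.2528 = 4.8363.
Note: since some zeros are outside |z| ≤ r, the simplified n·log(r) form does NOT apply — only the inside zeros contribute.

I(r) ≈ 4.8363.


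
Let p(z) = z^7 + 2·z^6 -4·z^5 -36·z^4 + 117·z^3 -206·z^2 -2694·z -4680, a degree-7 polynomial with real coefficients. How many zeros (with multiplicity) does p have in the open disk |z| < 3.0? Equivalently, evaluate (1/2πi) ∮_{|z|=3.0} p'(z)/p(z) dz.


The zeros of p are: (-3 + 3i), (-3 - 3i), (-2 + 1i), (-2 - 1i), 4, (2 + 3i), (2 - 3i).
Their magnitudes are: 4.243, 4.243, 2.236, 2.236, 4, 3.606, 3.606.
Zeros with |z| < R = 3.0: (-2 + 1i), (-2 - 1i).
Count = 2.
By the argument principle, (1/2πi) ∮_{|z|=R} p'(z)/p(z) dz equals exactly this count.

Number of zeros inside |z| < 3.0: 2.


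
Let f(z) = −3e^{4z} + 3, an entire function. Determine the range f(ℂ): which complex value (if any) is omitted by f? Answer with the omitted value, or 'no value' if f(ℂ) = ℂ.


Little Picard bounds the complement of f(ℂ) to at most one point.
e^{4z} is never zero on ℂ, so -3·e^{4z} takes every value in ℂ ∖ {0}. Adding 3 shifts the range to ℂ ∖ {3}. Thus f omits exactly the value 3.

Omitted value: 3.


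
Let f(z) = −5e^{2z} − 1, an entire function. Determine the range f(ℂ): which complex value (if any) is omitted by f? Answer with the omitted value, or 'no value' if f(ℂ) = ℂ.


Little Picard bounds the complement of f(ℂ) to at most one point.
e^{2z} is never zero on ℂ, so -5·e^{2z} takes every value in ℂ ∖ {0}. Adding -1 shifts the range to ℂ ∖ {-1}. Thus f omits exactly the value -1.

Omitted value: -1.


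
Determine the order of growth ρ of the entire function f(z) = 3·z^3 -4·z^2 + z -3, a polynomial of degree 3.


|f(z)| ≤ Σ|c_k|·r^k = O(r^3) as r → ∞. Polynomial growth is O(e^{r^ε}) for every ε > 0 (since r^3/e^{r^ε} → 0), so ρ ≤ ε for all ε > 0, i.e. ρ = 0. Every nonconstant polynomial has order 0.
Therefore ρ = 0.

Order ρ = 0.


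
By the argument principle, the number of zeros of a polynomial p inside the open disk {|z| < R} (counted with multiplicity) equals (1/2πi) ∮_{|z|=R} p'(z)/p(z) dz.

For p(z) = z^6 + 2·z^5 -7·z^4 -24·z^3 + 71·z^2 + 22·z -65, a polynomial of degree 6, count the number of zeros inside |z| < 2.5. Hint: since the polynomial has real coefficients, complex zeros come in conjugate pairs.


The zeros of p are: (2 + 1i), (2 - 1i), (-3 + 2i), (-3 - 2i), 1, -1.
Their magnitudes are: 2.236, 2.236, 3.606, 3.606, 1, 1.
Zeros with |z| < R = 2.5: (2 + 1i), (2 - 1i), 1, -1.
Count = 4.
By the argument principle, (1/2πi) ∮_{|z|=R} p'(z)/p(z) dz equals exactly this count.

Number of zeros inside |z| < 2.5: 4.


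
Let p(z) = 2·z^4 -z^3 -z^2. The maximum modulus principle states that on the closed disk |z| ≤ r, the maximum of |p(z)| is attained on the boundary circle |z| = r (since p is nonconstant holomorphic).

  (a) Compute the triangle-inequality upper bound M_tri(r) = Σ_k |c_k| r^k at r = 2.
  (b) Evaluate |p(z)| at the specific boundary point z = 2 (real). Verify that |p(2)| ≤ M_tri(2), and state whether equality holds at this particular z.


Coefficients: c_0 = 0, c_1 = 0, c_2 = -1, c_3 = -1, c_4 = 2. Radius r = 2.
Part (a). Triangle bound: M_tri(r) = Σ_k |c_k| r^k
  = |0|·2^0 + |0|·2^1 + |-1|·2^2 + |-1|·2^3 + |2|·2^4
  = 0 + 0 + 4 + 8 + 32 = 44.
This bounds M(r) := max_{|z|=r} |p(z)| from above; equality holds iff all terms c_k z^k can be made to align in phase at a single z on |z|=r.
Part (b). At z = 2 (real, on the circle |z| = r):
  p(2) = (0)·2^0 + (0)·2^1 + (-1)·2^2 + (-1)·2^3 + (2)·2^4 = 20.
  |p(2)| = 20.
Check: |p(2)| = 20 ≤ 44 = M_tri(2). ✓ Equality does not hold at z = 2 (the coefficients have mixed signs, so the terms do not all align in phase there).

M_tri(2) = 44; |p(2)| = 20; equality at z=2: no.


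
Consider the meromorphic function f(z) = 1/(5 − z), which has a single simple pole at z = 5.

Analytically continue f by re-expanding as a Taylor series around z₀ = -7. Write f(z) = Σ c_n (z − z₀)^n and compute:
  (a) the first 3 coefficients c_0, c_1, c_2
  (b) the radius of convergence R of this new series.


Let w = z − z₀, so z = z₀ + w.
Then 5 − z = 5 − (z₀ + w) = (5 − z₀) − w = 12 − w.
f(z) = 1/(12 − w) = (1/(12)) · 1/(1 − w/(12)) = Σ_{n≥0} w^n / (12)^(n+1).
So c_n = 1/(12)^(n+1):
  c_0 = 1/(12)^1 = 1/12.
  c_1 = 1/(12)^2 = 1/144.
  c_2 = 1/(12)^3 = 1/1728.
The series is valid for |w/d| < 1, i.e. |z − z₀| < |d|.
Radius of convergence: R = |5 − z₀| = |12| = 12 (distance from z₀ to the singularity z = 5).

c_0 = 1/12, c_1 = 1/144, c_2 = 1/1728; R = 12.


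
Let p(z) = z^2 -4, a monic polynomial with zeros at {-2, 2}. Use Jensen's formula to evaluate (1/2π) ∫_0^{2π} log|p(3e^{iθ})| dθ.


Zeros: -2, 2; r = 3.
Inside |z| < r: -2, 2. Outside (|z| ≥ r): ∅.
p(0) = -4, so log|p(0)| = log(4) = 1.3863.
Apply Jensen: I(r) = log|p(0)| + Σ_k log(r/|z_k|), summed over zeros inside |z| < r.
  log(r/|z_k|) for z_k = -2: log(3/2) = 0.4055
  log(r/|z_k|) for z_k = 2: log(3/2) = 0.4055
Sum over inside zeros: 0.8109.
I(r) = log|p(0)| + (inside sum) = 1.3863 + 0.8109 = 2.1972.
Closed form (all zeros inside, monic): I(r) = n·log(r) = 2·log(3) = 2.1972. ✓

I(r) ≈ 2.1972.


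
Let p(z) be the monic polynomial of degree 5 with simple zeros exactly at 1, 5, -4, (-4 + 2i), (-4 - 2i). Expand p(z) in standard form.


The polynomial is p(z) = ∏_{α ∈ S} (z − α), where S = {1, 5, -4, (-4 + 2i), (-4 - 2i)}.
Expanding the product yields: p(z) = z^5 + 6·z^4 -15·z^3 -172·z^2 -220·z + 400.
Note conjugate pairs combine to real quadratics: (z − (-4+2i))(z − (-4−2i)) = z² + 8z + 20.
The resulting polynomial has degree 5 and real coefficients as required.

p(z) = z^5 + 6·z^4 -15·z^3 -172·z^2 -220·z + 400.


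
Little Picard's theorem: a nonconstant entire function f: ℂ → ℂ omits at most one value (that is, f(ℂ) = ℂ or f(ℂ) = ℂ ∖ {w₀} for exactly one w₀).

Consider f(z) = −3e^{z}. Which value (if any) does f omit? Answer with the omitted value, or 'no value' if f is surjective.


Little Picard bounds the complement of f(ℂ) to at most one point.
e^{z} is never zero on ℂ, so -3·e^{z} takes every value in ℂ ∖ {0}. Adding 0 shifts the range to ℂ ∖ {0}. Thus f omits exactly the value 0.

Omitted value: 0.


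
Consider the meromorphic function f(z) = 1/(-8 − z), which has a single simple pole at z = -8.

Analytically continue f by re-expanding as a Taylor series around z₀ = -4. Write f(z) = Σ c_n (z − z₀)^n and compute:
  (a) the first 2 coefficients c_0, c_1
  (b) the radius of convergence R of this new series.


Let w = z − z₀, so z = z₀ + w.
Then -8 − z = -8 − (z₀ + w) = (-8 − z₀) − w = -4 − w.
f(z) = 1/(-4 − w) = (1/(-4)) · 1/(1 − w/(-4)) = Σ_{n≥0} w^n / (-4)^(n+1).
So c_n = 1/(-4)^(n+1):
  c_0 = 1/(-4)^1 = -1/4.
  c_1 = 1/(-4)^2 = 1/16.
The series is valid for |w/d| < 1, i.e. |z − z₀| < |d|.
Radius of convergence: R = |-8 − z₀| = |-4| = 4 (distance from z₀ to the singularity z = -8).

c_0 = -1/4, c_1 = 1/16; R = 4.


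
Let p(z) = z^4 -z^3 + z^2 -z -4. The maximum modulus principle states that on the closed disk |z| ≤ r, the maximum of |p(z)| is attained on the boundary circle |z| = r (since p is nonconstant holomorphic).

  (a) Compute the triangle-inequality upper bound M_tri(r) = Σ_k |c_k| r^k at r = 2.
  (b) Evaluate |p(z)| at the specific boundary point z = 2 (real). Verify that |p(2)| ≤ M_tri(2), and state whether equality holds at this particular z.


Coefficients: c_0 = -4, c_1 = -1, c_2 = 1, c_3 = -1, c_4 = 1. Radius r = 2.
Part (a). Triangle bound: M_tri(r) = Σ_k |c_k| r^k
  = |-4|·2^0 + |-1|·2^1 + |1|·2^2 + |-1|·2^3 + |1|·2^4
  = 4 + 2 + 4 + 8 + 16 = 34.
This bounds M(r) := max_{|z|=r} |p(z)| from above; equality holds iff all terms c_k z^k can be made to align in phase at a single z on |z|=r.
Part (b). At z = 2 (real, on the circle |z| = r):
  p(2) = (-4)·2^0 + (-1)·2^1 + (1)·2^2 + (-1)·2^3 + (1)·2^4 = 6.
  |p(2)| = 6.
Check: |p(2)| = 6 ≤ 34 = M_tri(2). ✓ Equality does not hold at z = 2 (the coefficients have mixed signs, so the terms do not all align in phase there).

M_tri(2) = 34; |p(2)| = 6; equality at z=2: no.


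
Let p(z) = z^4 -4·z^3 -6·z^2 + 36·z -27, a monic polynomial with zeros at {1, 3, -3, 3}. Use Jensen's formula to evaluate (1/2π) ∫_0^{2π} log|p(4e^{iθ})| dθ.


Zeros: -3, 1, 3, 3; r = 4.
Inside |z| < r: -3, 1, 3, 3. Outside (|z| ≥ r): ∅.
p(0) = -27, so log|p(0)| = log(27) = 3.2958.
Apply Jensen: I(r) = log|p(0)| + Σ_k log(r/|z_k|), summed over zeros inside |z| < r.
  log(r/|z_k|) for z_k = 1: log(4/1) = 1.3863
  log(r/|z_k|) for z_k = 3: log(4/3) = 0.2877
  log(r/|z_k|) for z_k = -3: log(4/3) = 0.2877
  log(r/|z_k|) for z_k = 3: log(4/3) = 0.2877
Sum over inside zeros: 2.2493.
I(r) = log|p(0)| + (inside sum) = 3.2958 + 2.2493 = 5.5452.
Closed form (all zeros inside, monic): I(r) = n·log(r) = 4·log(4) = 5.5452. ✓

I(r) ≈ 5.5452.


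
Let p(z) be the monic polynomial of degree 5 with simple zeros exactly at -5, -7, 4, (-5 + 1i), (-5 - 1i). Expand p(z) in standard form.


The polynomial is p(z) = ∏_{α ∈ S} (z − α), where S = {-5, -7, 4, (-5 + 1i), (-5 - 1i)}.
Expanding the product yields: p(z) = z^5 + 18·z^4 + 93·z^3 -62·z^2 -1738·z -3640.
Note conjugate pairs combine to real quadratics: (z − (-5+1i))(z − (-5−1i)) = z² + 10z + 26.
The resulting polynomial has degree 5 and real coefficients as required.

p(z) = z^5 + 18·z^4 + 93·z^3 -62·z^2 -1738·z -3640.


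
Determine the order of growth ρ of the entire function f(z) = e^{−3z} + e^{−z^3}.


Each summand is entire of order 1 and 3 respectively (as in the single-exponential case). The order of a sum is at most the max of the orders, so ρ ≤ 3. For the lower bound: on |z|=r choose arg z so that -1z^3 is real positive; then |e^{-1z^3}| = e^{1r^3} while |e^{-3z}| ≤ e^{3r^1} = o(e^{1r^3}). So |f| ≥ e^{1r^3}(1 − o(1)) and ρ ≥ 3. Hence ρ = max(1, 3) = 3.
Therefore ρ = 3.

Order ρ = 3.


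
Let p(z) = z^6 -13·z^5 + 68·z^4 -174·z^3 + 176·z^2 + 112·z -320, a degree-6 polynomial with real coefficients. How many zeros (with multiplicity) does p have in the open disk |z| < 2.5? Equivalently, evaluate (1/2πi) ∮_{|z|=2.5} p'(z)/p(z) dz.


The zeros of p are: -1, 4, (3 + 1i), (3 - 1i), (2 + 2i), (2 - 2i).
Their magnitudes are: 1, 4, 3.162, 3.162, 2.828, 2.828.
Zeros with |z| < R = 2.5: -1.
Count = 1.
By the argument principle, (1/2πi) ∮_{|z|=R} p'(z)/p(z) dz equals exactly this count.

Number of zeros inside |z| < 2.5: 1.


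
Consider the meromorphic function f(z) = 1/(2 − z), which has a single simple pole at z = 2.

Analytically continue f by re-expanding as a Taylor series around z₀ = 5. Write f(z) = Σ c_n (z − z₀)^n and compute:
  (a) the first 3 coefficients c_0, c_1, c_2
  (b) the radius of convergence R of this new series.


Let w = z − z₀, so z = z₀ + w.
Then 2 − z = 2 − (z₀ + w) = (2 − z₀) − w = -3 − w.
f(z) = 1/(-3 − w) = (1/(-3)) · 1/(1 − w/(-3)) = Σ_{n≥0} w^n / (-3)^(n+1).
So c_n = 1/(-3)^(n+1):
  c_0 = 1/(-3)^1 = -1/3.
  c_1 = 1/(-3)^2 = 1/9.
  c_2 = 1/(-3)^3 = -1/27.
The series is valid for |w/d| < 1, i.e. |z − z₀| < |d|.
Radius of convergence: R = |2 − z₀| = |-3| = 3 (distance from z₀ to the singularity z = 2).

c_0 = -1/3, c_1 = 1/9, c_2 = -1/27; R = 3.


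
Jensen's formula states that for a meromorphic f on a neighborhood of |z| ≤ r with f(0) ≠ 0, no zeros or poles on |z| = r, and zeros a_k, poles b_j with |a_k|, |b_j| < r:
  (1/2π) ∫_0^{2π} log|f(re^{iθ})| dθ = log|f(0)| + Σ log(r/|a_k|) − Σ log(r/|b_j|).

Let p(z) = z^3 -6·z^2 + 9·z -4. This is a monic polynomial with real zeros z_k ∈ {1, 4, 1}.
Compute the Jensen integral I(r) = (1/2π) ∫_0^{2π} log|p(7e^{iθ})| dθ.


Zeros: 1, 1, 4; r = 7.
Inside |z| < r: 1, 1, 4. Outside (|z| ≥ r): ∅.
p(0) = -4, so log|p(0)| = log(4) = 1.3863.
Apply Jensen: I(r) = log|p(0)| + Σ_k log(r/|z_k|), summed over zeros inside |z| < r.
  log(r/|z_k|) for z_k = 1: log(7/1) = 1.9459
  log(r/|z_k|) for z_k = 4: log(7/4) = 0.5596
  log(r/|z_k|) for z_k = 1: log(7/1) = 1.9459
Sum over inside zeros: 4.4514.
I(r) = log|p(0)| + (inside sum) = 1.3863 + 4.4514 = 5.8377.
Closed form (all zeros inside, monic): I(r) = n·log(r) = 3·log(7) = 5.8377. ✓

I(r) ≈ 5.8377.


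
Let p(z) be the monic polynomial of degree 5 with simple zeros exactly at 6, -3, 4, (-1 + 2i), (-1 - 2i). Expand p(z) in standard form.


The polynomial is p(z) = ∏_{α ∈ S} (z − α), where S = {6, -3, 4, (-1 + 2i), (-1 - 2i)}.
Expanding the product yields: p(z) = z^5 -5·z^4 -15·z^3 + 25·z^2 + 114·z + 360.
Note conjugate pairs combine to real quadratics: (z − (-1+2i))(z − (-1−2i)) = z² + 2z + 5.
The resulting polynomial has degree 5 and real coefficients as required.

p(z) = z^5 -5·z^4 -15·z^3 + 25·z^2 + 114·z + 360.


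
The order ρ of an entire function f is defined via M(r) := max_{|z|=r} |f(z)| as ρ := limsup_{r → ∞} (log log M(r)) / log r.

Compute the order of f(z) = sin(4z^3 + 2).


Write sin(w) = (e^{iw} ± e^{−iw})/(2 or 2i), so |sin(w)| ≤ e^{|w|}. With w = 4z^3 + 2, |w| ≤ 4r^3 + 2 on |z|=r, giving M(r) ≤ e^{4r^3 + 2} and ρ ≤ 3. For the lower bound, choose z on |z|=r with 4z^3 purely imaginary of modulus 4r^3; then |sin(4z^3 + 2)| grows like e^{4r^3}/2, so ρ ≥ 3. Hence ρ = 3.
Therefore ρ = 3.

Order ρ = 3.


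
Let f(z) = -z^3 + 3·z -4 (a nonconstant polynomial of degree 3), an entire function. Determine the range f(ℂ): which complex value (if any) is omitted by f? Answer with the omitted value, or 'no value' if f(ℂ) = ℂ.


Little Picard bounds the complement of f(ℂ) to at most one point.
For every w ∈ ℂ, the equation p(z) − w = 0 is a nonconstant polynomial in z and hence has at least one root by the fundamental theorem of algebra. So p is surjective onto ℂ, omitting no value.

Omitted value: no value.


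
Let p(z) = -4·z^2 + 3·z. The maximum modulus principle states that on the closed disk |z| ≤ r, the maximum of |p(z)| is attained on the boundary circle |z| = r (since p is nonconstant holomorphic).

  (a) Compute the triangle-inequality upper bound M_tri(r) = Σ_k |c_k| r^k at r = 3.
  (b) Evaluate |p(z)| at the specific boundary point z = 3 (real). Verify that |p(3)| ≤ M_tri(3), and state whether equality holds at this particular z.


Coefficients: c_0 = 0, c_1 = 3, c_2 = -4. Radius r = 3.
Part (a). Triangle bound: M_tri(r) = Σ_k |c_k| r^k
  = |0|·3^0 + |3|·3^1 + |-4|·3^2
  = 0 + 9 + 36 = 45.
This bounds M(r) := max_{|z|=r} |p(z)| from above; equality holds iff all terms c_k z^k can be made to align in phase at a single z on |z|=r.
Part (b). At z = 3 (real, on the circle |z| = r):
  p(3) = (0)·3^0 + (3)·3^1 + (-4)·3^2 = -27.
  |p(3)| = 27.
Check: |p(3)| = 27 ≤ 45 = M_tri(3). ✓ Equality does not hold at z = 3 (the coefficients have mixed signs, so the terms do not all align in phase there).

M_tri(3) = 45; |p(3)| = 27; equality at z=3: no.


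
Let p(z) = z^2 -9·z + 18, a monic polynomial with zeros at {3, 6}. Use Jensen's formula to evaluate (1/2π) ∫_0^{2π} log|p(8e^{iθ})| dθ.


Zeros: 3, 6; r = 8.
Inside |z| < r: 3, 6. Outside (|z| ≥ r): ∅.
p(0) = 18, so log|p(0)| = log(18) = 2.8904.
Apply Jensen: I(r) = log|p(0)| + Σ_k log(r/|z_k|), summed over zeros inside |z| < r.
  log(r/|z_k|) for z_k = 3: log(8/3) = 0.9808
  log(r/|z_k|) for z_k = 6: log(8/6) = 0.2877
Sum over inside zeros: 1.2685.
I(r) = log|p(0)| + (inside sum) = 2.8904 + 1.2685 = 4.1589.
Closed form (all zeros inside, monic): I(r) = n·log(r) = 2·log(8) = 4.1589. ✓

I(r) ≈ 4.1589.


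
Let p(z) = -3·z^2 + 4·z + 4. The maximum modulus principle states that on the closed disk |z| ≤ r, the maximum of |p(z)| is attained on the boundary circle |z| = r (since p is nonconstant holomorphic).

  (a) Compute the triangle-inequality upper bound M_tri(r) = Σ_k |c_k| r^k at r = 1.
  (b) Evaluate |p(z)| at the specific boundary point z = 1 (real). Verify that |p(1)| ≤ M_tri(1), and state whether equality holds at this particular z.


Coefficients: c_0 = 4, c_1 = 4, c_2 = -3. Radius r = 1.
Part (a). Triangle bound: M_tri(r) = Σ_k |c_k| r^k
  = |4|·1^0 + |4|·1^1 + |-3|·1^2
  = 4 + 4 + 3 = 11.
This bounds M(r) := max_{|z|=r} |p(z)| from above; equality holds iff all terms c_k z^k can be made to align in phase at a single z on |z|=r.
Part (b). At z = 1 (real, on the circle |z| = r):
  p(1) = (4)·1^0 + (4)·1^1 + (-3)·1^2 = 5.
  |p(1)| = 5.
Check: |p(1)| = 5 ≤ 11 = M_tri(1). ✓ Equality does not hold at z = 1 (the coefficients have mixed signs, so the terms do not all align in phase there).

M_tri(1) = 11; |p(1)| = 5; equality at z=1: no.


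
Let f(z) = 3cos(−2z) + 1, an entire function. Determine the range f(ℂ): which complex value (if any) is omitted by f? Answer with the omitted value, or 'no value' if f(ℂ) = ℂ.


Little Picard bounds the complement of f(ℂ) to at most one point.
cos is entire and surjective onto ℂ: for every w ∈ ℂ, cos(ζ) = w has a solution ζ ∈ ℂ (e.g., via the complex inverse arccos). With ζ = −2z this gives z = ζ/(-2). Then 3·cos(−2z) takes every value in 3·ℂ = ℂ, and adding 1 is a bijection of ℂ. So f is surjective and omits no value. (Note: only on the real line is cos bounded by [−1, 1].)

Omitted value: no value.


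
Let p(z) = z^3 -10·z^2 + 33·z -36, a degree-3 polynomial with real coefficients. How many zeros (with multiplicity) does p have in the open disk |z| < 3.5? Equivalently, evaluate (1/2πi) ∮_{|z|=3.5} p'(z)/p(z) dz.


The zeros of p are: 3, 3, 4.
Their magnitudes are: 3, 3, 4.
Zeros with |z| < R = 3.5: 3, 3.
Count = 2.
By the argument principle, (1/2πi) ∮_{|z|=R} p'(z)/p(z) dz equals exactly this count.

Number of zeros inside |z| < 3.5: 2.


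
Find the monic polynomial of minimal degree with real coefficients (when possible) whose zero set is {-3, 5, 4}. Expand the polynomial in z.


The polynomial is p(z) = ∏_{α ∈ S} (z − α), where S = {-3, 5, 4}.
Expanding the product yields: p(z) = z^3 -6·z^2 -7·z + 60.
The resulting polynomial has degree 3 and real coefficients as required.

p(z) = z^3 -6·z^2 -7·z + 60.


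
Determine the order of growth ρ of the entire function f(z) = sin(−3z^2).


Write sin(w) = (e^{iw} ± e^{−iw})/(2 or 2i), so |sin(w)| ≤ e^{|w|}. With w = −3z^2, |w| ≤ 3r^2 + 0 on |z|=r, giving M(r) ≤ e^{3r^2 + 0} and ρ ≤ 2. For the lower bound, choose z on |z|=r with -3z^2 purely imaginary of modulus 3r^2; then |sin(−3z^2)| grows like e^{3r^2}/2, so ρ ≥ 2. Hence ρ = 2.
Therefore ρ = 2.

Order ρ = 2.


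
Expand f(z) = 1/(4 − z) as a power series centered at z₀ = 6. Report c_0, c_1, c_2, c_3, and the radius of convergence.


Let w = z − z₀, so z = z₀ + w.
Then 4 − z = 4 − (z₀ + w) = (4 − z₀) − w = -2 − w.
f(z) = 1/(-2 − w) = (1/(-2)) · 1/(1 − w/(-2)) = Σ_{n≥0} w^n / (-2)^(n+1).
So c_n = 1/(-2)^(n+1):
  c_0 = 1/(-2)^1 = -1/2.
  c_1 = 1/(-2)^2 = 1/4.
  c_2 = 1/(-2)^3 = -1/8.
  c_3 = 1/(-2)^4 = 1/16.
The series is valid for |w/d| < 1, i.e. |z − z₀| < |d|.
Radius of convergence: R = |4 − z₀| = |-2| = 2 (distance from z₀ to the singularity z = 4).

c_0 = -1/2, c_1 = 1/4, c_2 = -1/8, c_3 = 1/16; R = 2.


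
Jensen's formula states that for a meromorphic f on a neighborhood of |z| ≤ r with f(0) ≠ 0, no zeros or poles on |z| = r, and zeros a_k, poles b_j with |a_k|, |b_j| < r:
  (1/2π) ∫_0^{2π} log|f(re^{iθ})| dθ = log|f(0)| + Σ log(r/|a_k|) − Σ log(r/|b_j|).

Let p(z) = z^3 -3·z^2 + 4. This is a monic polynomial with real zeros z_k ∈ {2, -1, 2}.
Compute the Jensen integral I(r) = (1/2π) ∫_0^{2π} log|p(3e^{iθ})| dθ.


Zeros: -1, 2, 2; r = 3.
Inside |z| < r: -1, 2, 2. Outside (|z| ≥ r): ∅.
p(0) = 4, so log|p(0)| = log(4) = 1.3863.
Apply Jensen: I(r) = log|p(0)| + Σ_k log(r/|z_k|), summed over zeros inside |z| < r.
  log(r/|z_k|) for z_k = 2: log(3/2) = 0.4055
  log(r/|z_k|) for z_k = -1: log(3/1) = 1.0986
  log(r/|z_k|) for z_k = 2: log(3/2) = 0.4055
Sum over inside zeros: 1.9095.
I(r) = log|p(0)| + (inside sum) = 1.3863 + 1.9095 = 3.2958.
Closed form (all zeros inside, monic): I(r) = n·log(r) = 3·log(3) = 3.2958. ✓

I(r) ≈ 3.2958.


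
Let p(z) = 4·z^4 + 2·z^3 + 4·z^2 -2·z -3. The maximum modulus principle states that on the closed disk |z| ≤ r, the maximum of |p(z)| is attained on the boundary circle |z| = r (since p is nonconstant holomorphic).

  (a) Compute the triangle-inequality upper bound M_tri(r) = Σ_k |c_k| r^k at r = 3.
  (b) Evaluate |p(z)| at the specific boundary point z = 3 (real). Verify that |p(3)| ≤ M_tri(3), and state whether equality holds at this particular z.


Coefficients: c_0 = -3, c_1 = -2, c_2 = 4, c_3 = 2, c_4 = 4. Radius r = 3.
Part (a). Triangle bound: M_tri(r) = Σ_k |c_k| r^k
  = |-3|·3^0 + |-2|·3^1 + |4|·3^2 + |2|·3^3 + |4|·3^4
  = 3 + 6 + 36 + 54 + 324 = 423.
This bounds M(r) := max_{|z|=r} |p(z)| from above; equality holds iff all terms c_k z^k can be made to align in phase at a single z on |z|=r.
Part (b). At z = 3 (real, on the circle |z| = r):
  p(3) = (-3)·3^0 + (-2)·3^1 + (4)·3^2 + (2)·3^3 + (4)·3^4 = 405.
  |p(3)| = 405.
Check: |p(3)| = 405 ≤ 423 = M_tri(3). ✓ Equality does not hold at z = 3 (the coefficients have mixed signs, so the terms do not all align in phase there).

M_tri(3) = 423; |p(3)| = 405; equality at z=3: no.


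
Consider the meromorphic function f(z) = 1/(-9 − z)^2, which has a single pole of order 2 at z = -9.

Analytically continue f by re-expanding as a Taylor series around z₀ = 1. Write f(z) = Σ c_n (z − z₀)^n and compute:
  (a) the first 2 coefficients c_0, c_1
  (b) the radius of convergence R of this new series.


Let w = z − z₀, so z = z₀ + w.
Then -9 − z = -9 − (z₀ + w) = (-9 − z₀) − w = -10 − w.
f(z) = 1/(-10 − w)^2 = (1/(-10)^2) · (1 − w/(-10))^{−2}.
By the binomial series (1−u)^{−2} = Σ_{n≥0} C(n+1, 1) u^n for |u|<1, with u = w/(-10):
  c_n = C(n+1, 1) / (-10)^(n+2).
  c_0 = 1/(-10)^2 = 1/100.
  c_1 = 2/(-10)^3 = -1/500.
The series is valid for |w/d| < 1, i.e. |z − z₀| < |d|.
Radius of convergence: R = |-9 − z₀| = |-10| = 10 (distance from z₀ to the singularity z = -9).

c_0 = 1/100, c_1 = -1/500; R = 10.


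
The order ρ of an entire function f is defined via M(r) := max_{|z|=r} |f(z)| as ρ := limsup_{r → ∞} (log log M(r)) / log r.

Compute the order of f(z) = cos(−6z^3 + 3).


Write cos(w) = (e^{iw} ± e^{−iw})/(2 or 2i), so |cos(w)| ≤ e^{|w|}. With w = −6z^3 + 3, |w| ≤ 6r^3 + 3 on |z|=r, giving M(r) ≤ e^{6r^3 + 3} and ρ ≤ 3. For the lower bound, choose z on |z|=r with -6z^3 purely imaginary of modulus 6r^3; then |cos(−6z^3 + 3)| grows like e^{6r^3}/2, so ρ ≥ 3. Hence ρ = 3.
Therefore ρ = 3.

Order ρ = 3.


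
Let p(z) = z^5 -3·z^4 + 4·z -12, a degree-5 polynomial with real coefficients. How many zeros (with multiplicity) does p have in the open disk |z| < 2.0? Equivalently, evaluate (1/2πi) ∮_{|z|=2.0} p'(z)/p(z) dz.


The zeros of p are: 3, (-1 + 1i), (-1 - 1i), (1 + 1i), (1 - 1i).
Their magnitudes are: 3, 1.414, 1.414, 1.414, 1.414.
Zeros with |z| < R = 2.0: (-1 + 1i), (-1 - 1i), (1 + 1i), (1 - 1i).
Count = 4.
By the argument principle, (1/2πi) ∮_{|z|=R} p'(z)/p(z) dz equals exactly this count.

Number of zeros inside |z| < 2.0: 4.


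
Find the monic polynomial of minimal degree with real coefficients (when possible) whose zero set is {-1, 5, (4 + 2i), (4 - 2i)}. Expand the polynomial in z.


The polynomial is p(z) = ∏_{α ∈ S} (z − α), where S = {-1, 5, (4 + 2i), (4 - 2i)}.
Expanding the product yields: p(z) = z^4 -12·z^3 + 47·z^2 -40·z -100.
Note conjugate pairs combine to real quadratics: (z − (4+2i))(z − (4−2i)) = z² − 8z + 20.
The resulting polynomial has degree 4 and real coefficients as required.

p(z) = z^4 -12·z^3 + 47·z^2 -40·z -100.


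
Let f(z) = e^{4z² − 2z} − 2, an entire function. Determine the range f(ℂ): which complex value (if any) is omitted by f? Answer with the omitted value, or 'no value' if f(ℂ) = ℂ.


Little Picard bounds the complement of f(ℂ) to at most one point.
The exponent g(z) = 4z² − 2z is a nonconstant polynomial, hence surjective onto ℂ. So e^{g(z)} takes every value in {e^w : w ∈ ℂ} = ℂ ∖ {0}. Adding -2 shifts the range to ℂ ∖ {-2}. f omits exactly -2.

Omitted value: -2.


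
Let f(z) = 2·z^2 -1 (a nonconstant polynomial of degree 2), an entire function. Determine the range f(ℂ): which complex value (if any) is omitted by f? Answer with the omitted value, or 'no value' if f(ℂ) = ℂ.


Little Picard bounds the complement of f(ℂ) to at most one point.
For every w ∈ ℂ, the equation p(z) − w = 0 is a nonconstant polynomial in z and hence has at least one root by the fundamental theorem of algebra. So p is surjective onto ℂ, omitting no value.

Omitted value: no value.


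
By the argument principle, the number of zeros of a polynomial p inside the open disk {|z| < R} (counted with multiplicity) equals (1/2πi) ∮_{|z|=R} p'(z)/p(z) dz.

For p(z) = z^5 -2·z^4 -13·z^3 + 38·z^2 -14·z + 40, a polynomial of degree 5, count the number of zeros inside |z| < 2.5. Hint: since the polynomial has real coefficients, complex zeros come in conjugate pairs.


The zeros of p are: (0 + 1i), (0 - 1i), -4, (3 + 1i), (3 - 1i).
Their magnitudes are: 1, 1, 4, 3.162, 3.162.
Zeros with |z| < R = 2.5: (0 + 1i), (0 - 1i).
Count = 2.
By the argument principle, (1/2πi) ∮_{|z|=R} p'(z)/p(z) dz equals exactly this count.

Number of zeros inside |z| < 2.5: 2.


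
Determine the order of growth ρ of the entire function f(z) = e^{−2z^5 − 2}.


|e^{−2z^5 − 2}| = e^{Re(-2·z^5) + -2} ≤ e^{2|z|^5 + -2} = e^{2r^5 + -2} on |z| = r, so ρ ≤ 5. Choosing z on |z|=r so that -2·z^5 is real positive (always possible by picking arg z appropriately) gives |f(z)| = e^{2r^5 + -2}, matching the bound. The additive constant -2 does not affect log log M(r) ~ 5·log r. Hence ρ = 5.
Therefore ρ = 5.

Order ρ = 5.


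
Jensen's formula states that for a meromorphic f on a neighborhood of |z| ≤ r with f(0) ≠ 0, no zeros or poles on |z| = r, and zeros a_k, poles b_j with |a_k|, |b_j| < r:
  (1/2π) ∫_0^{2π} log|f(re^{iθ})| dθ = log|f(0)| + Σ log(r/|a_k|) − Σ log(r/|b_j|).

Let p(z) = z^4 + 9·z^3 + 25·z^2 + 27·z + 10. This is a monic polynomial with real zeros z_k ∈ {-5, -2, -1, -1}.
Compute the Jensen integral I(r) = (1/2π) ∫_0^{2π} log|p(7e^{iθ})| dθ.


Zeros: -5, -2, -1, -1; r = 7.
Inside |z| < r: -5, -2, -1, -1. Outside (|z| ≥ r): ∅.
p(0) = 10, so log|p(0)| = log(10) = 2.3026.
Apply Jensen: I(r) = log|p(0)| + Σ_k log(r/|z_k|), summed over zeros inside |z| < r.
  log(r/|z_k|) for z_k = -5: log(7/5) = 0.3365
  log(r/|z_k|) for z_k = -2: log(7/2) = 1.2528
  log(r/|z_k|) for z_k = -1: log(7/1) = 1.9459
  log(r/|z_k|) for z_k = -1: log(7/1) = 1.9459
Sum over inside zeros: 5.4811.
I(r) = log|p(0)| + (inside sum) = 2.3026 + 5.4811 = 7.7836.
Closed form (all zeros inside, monic): I(r) = n·log(r) = 4·log(7) = 7.7836. ✓

I(r) ≈ 7.7836.


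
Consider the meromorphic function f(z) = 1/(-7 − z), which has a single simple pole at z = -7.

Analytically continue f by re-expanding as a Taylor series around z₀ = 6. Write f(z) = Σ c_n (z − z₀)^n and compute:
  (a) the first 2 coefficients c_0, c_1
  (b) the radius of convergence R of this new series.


Let w = z − z₀, so z = z₀ + w.
Then -7 − z = -7 − (z₀ + w) = (-7 − z₀) − w = -13 − w.
f(z) = 1/(-13 − w) = (1/(-13)) · 1/(1 − w/(-13)) = Σ_{n≥0} w^n / (-13)^(n+1).
So c_n = 1/(-13)^(n+1):
  c_0 = 1/(-13)^1 = -1/13.
  c_1 = 1/(-13)^2 = 1/169.
The series is valid for |w/d| < 1, i.e. |z − z₀| < |d|.
Radius of convergence: R = |-7 − z₀| = |-13| = 13 (distance from z₀ to the singularity z = -7).

c_0 = -1/13, c_1 = 1/169; R = 13.


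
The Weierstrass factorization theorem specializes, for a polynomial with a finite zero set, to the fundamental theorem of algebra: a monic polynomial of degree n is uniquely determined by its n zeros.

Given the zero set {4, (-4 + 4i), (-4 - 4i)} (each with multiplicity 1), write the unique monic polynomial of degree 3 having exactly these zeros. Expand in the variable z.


The polynomial is p(z) = ∏_{α ∈ S} (z − α), where S = {4, (-4 + 4i), (-4 - 4i)}.
Expanding the product yields: p(z) = z^3 + 4·z^2 -128.
Note conjugate pairs combine to real quadratics: (z − (-4+4i))(z − (-4−4i)) = z² + 8z + 32.
The resulting polynomial has degree 3 and real coefficients as required.

p(z) = z^3 + 4·z^2 -128.


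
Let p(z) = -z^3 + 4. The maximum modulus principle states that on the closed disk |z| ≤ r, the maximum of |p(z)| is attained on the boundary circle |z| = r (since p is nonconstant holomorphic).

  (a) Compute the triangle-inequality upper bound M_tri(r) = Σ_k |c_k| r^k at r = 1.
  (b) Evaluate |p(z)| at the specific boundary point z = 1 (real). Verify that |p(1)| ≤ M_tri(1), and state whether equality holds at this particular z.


Coefficients: c_0 = 4, c_1 = 0, c_2 = 0, c_3 = -1. Radius r = 1.
Part (a). Triangle bound: M_tri(r) = Σ_k |c_k| r^k
  = |4|·1^0 + |0|·1^1 + |0|·1^2 + |-1|·1^3
  = 4 + 0 + 0 + 1 = 5.
This bounds M(r) := max_{|z|=r} |p(z)| from above; equality holds iff all terms c_k z^k can be made to align in phase at a single z on |z|=r.
Part (b). At z = 1 (real, on the circle |z| = r):
  p(1) = (4)·1^0 + (0)·1^1 + (0)·1^2 + (-1)·1^3 = 3.
  |p(1)| = 3.
Check: |p(1)| = 3 ≤ 5 = M_tri(1). ✓ Equality does not hold at z = 1 (the coefficients have mixed signs, so the terms do not all align in phase there).

M_tri(1) = 5; |p(1)| = 3; equality at z=1: no.


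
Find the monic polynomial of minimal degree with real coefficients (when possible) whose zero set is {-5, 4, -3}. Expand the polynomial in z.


The polynomial is p(z) = ∏_{α ∈ S} (z − α), where S = {-5, 4, -3}.
Expanding the product yields: p(z) = z^3 + 4·z^2 -17·z -60.
The resulting polynomial has degree 3 and real coefficients as required.

p(z) = z^3 + 4·z^2 -17·z -60.


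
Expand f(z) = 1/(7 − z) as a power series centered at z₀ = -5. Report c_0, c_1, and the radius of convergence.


Let w = z − z₀, so z = z₀ + w.
Then 7 − z = 7 − (z₀ + w) = (7 − z₀) − w = 12 − w.
f(z) = 1/(12 − w) = (1/(12)) · 1/(1 − w/(12)) = Σ_{n≥0} w^n / (12)^(n+1).
So c_n = 1/(12)^(n+1):
  c_0 = 1/(12)^1 = 1/12.
  c_1 = 1/(12)^2 = 1/144.
The series is valid for |w/d| < 1, i.e. |z − z₀| < |d|.
Radius of convergence: R = |7 − z₀| = |12| = 12 (distance from z₀ to the singularity z = 7).

c_0 = 1/12, c_1 = 1/144; R = 12.


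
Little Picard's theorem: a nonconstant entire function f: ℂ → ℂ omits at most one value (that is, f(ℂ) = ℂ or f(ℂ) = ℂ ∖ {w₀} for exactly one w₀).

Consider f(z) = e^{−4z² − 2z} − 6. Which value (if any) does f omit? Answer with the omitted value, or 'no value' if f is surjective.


Little Picard bounds the complement of f(ℂ) to at most one point.
The exponent g(z) = −4z² − 2z is a nonconstant polynomial, hence surjective onto ℂ. So e^{g(z)} takes every value in {e^w : w ∈ ℂ} = ℂ ∖ {0}. Adding -6 shifts the range to ℂ ∖ {-6}. f omits exactly -6.

Omitted value: -6.
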